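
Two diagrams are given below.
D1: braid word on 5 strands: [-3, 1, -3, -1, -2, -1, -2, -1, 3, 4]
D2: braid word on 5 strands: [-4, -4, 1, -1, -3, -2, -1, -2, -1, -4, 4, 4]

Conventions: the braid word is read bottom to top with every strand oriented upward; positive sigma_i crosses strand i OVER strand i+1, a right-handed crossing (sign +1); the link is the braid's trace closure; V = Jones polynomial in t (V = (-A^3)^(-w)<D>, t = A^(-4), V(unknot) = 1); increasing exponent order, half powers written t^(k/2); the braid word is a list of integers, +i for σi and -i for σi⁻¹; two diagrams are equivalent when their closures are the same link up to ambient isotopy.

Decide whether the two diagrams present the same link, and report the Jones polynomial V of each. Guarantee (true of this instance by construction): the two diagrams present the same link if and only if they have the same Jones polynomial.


same link: yes
V(D1) = -t^-4 + t^-3 + t^-1  [10 crossings, <D> = A^-8 + 1 - A^4, w = -4]
V(D2) = -t^-4 + t^-3 + t^-1  (w -6, c 12, <D> = A^-14 + A^-6 - A^-2)
note: all 2 diagrams share one V(t), hence one class


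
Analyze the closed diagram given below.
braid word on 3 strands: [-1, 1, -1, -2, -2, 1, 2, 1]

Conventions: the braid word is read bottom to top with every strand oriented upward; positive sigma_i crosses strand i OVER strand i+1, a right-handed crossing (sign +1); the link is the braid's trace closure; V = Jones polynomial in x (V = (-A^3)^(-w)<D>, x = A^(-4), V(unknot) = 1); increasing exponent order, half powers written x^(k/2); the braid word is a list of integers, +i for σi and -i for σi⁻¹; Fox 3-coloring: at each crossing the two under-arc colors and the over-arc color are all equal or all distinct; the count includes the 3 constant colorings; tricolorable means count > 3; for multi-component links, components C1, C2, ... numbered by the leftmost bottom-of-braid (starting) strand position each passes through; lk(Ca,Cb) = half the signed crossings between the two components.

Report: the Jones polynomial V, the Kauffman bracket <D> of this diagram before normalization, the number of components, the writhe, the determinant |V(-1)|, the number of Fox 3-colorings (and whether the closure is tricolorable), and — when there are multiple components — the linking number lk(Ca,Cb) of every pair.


Jones polynomial: V(x) = 1
<D> = 1; writhe 0
components 1, writhe 0 (8 crossings)
3-colorings: 3 of 3^8, det 1 — not tricolorable
note: det 1 = |V(-1)|; not divisible by 3, so not tricolorable


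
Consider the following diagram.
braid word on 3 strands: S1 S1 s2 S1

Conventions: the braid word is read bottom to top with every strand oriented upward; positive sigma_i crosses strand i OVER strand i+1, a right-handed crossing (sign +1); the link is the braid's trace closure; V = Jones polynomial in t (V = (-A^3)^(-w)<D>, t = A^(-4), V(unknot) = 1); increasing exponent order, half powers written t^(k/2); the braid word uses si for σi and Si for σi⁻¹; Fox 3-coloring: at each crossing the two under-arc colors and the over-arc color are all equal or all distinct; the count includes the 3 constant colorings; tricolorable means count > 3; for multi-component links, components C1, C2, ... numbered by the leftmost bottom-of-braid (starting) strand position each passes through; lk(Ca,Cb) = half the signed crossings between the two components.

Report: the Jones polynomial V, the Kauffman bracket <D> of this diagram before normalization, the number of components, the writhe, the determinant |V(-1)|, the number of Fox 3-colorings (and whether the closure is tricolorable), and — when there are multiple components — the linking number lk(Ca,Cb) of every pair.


Jones polynomial: V(t) = -t^-4 + t^-3 + t^-1
<D> = A^-2 + A^6 - A^10; writhe -2
components 1, writhe -2 (4 crossings)
3-colorings: 9 of 3^4, det 3 — tricolorable
note: det 3 = |V(-1)|; divisible by 3, so tricolorable


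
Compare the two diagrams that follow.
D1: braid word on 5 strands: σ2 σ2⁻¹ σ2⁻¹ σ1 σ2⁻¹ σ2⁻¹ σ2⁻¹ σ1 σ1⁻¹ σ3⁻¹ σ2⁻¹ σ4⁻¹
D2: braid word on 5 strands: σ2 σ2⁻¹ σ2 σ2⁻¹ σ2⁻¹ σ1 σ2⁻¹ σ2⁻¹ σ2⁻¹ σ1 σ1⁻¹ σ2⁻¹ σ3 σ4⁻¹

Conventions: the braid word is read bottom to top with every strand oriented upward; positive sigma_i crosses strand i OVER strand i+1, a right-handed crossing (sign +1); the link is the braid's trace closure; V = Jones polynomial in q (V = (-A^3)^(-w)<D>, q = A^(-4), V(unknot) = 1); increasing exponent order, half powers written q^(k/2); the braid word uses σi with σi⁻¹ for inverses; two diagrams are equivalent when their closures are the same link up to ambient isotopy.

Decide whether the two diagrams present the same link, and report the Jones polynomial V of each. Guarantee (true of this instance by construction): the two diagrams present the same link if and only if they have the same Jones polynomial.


same link: yes
V(D1) = -q^-7 + q^-6 - q^-5 + q^-4 + q^-2  [12 crossings, <D> = A^-10 + A^-2 - A^2 + A^6 - A^10, w = -6]
D2 (bracket A^-4 + A^4 - A^8 + A^12 - A^16; 14 crossings at w = -4): V = -q^-7 + q^-6 - q^-5 + q^-4 + q^-2
note: one V(q) for all 2 diagrams — one class (guaranteed)


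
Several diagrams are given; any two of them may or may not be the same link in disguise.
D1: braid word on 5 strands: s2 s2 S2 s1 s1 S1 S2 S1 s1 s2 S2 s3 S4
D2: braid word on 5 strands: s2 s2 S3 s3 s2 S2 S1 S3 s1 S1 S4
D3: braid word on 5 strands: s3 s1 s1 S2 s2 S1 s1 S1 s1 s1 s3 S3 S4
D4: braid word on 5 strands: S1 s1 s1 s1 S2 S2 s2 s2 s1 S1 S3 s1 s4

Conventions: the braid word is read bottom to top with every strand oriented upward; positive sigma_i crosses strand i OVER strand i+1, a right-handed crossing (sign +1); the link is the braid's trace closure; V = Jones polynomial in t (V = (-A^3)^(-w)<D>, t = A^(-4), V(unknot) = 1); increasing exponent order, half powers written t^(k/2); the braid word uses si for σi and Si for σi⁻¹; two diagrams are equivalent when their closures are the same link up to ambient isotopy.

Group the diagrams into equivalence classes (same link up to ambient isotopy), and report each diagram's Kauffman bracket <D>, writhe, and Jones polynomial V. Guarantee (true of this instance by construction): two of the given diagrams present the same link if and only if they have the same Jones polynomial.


classes: {D1} | {D2} | {D3, D4}
V(D1) = -t^(-1/2) - t^(1/2)  [13 crossings, <D> = A + A^5, w = +1]
D2 (bracket A^-13 + A^-5; 11 crossings at w = -1): V = -t^(1/2) - t^(5/2)
V(D3) = -t^(1/2) - t^(3/2) - t^(5/2) + t^(9/2)  [13 crossings, <D> = -A^-9 + A^-1 + A^3 + A^7, w = +3]
V(D4) = -t^(1/2) - t^(3/2) - t^(5/2) + t^(9/2)  (w +3, c 13, <D> = -A^-9 + A^-1 + A^3 + A^7)
note: 3 classes among 4 diagrams; unequal V(t) rules out equality


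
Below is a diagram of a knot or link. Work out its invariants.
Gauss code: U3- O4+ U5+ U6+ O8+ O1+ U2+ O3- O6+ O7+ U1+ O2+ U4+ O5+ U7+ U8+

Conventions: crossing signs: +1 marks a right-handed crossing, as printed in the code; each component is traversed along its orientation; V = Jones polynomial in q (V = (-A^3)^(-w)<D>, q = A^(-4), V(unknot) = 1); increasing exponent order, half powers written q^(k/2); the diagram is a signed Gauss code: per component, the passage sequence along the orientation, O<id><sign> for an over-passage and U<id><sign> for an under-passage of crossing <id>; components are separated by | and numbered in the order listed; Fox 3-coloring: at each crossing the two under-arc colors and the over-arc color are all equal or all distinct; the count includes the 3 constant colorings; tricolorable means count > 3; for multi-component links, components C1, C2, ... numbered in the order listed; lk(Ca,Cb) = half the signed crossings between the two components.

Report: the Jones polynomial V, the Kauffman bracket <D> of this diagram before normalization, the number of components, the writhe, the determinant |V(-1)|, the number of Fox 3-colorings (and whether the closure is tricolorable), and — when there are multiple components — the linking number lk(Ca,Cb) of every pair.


V(q) = q^2 + 2q^4 - 2q^5 + q^6 - 2q^7 + q^8
bracket: A^-14 - 2A^-10 + A^-6 - 2A^-2 + 2A^2 + A^10, w = +6
1 component, writhe +6, over 8 crossings
det 9, colorings 27 of 3^8 — tricolorable
observation: the span of V is 6, forcing >= 6 crossings in any diagram


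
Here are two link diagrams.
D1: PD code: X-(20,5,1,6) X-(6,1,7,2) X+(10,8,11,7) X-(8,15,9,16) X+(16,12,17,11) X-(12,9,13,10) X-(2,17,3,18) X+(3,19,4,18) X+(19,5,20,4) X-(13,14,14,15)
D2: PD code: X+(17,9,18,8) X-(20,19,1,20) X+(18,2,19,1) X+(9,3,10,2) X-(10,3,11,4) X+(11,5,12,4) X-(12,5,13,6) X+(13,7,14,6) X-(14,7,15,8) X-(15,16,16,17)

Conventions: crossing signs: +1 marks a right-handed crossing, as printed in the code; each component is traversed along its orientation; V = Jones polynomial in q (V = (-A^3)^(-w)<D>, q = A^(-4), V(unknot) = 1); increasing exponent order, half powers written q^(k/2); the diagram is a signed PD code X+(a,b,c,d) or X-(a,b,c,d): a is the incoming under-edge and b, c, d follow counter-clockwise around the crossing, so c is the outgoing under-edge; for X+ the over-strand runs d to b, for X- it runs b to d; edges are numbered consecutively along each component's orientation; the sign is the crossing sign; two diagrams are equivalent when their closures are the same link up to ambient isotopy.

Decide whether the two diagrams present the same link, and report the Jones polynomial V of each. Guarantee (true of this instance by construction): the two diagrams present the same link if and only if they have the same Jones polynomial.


equivalent: no
D1 (bracket A^-14 - A^-10 + A^-6 - A^-2 + A^2; 10 crossings at w = -2): V = q^-2 - q^-1 + 1 - q + q^2
V(D2) = 1  (w 0, c 10, <D> = 1)
key observation: 2 values of V(q) split the 2 diagrams


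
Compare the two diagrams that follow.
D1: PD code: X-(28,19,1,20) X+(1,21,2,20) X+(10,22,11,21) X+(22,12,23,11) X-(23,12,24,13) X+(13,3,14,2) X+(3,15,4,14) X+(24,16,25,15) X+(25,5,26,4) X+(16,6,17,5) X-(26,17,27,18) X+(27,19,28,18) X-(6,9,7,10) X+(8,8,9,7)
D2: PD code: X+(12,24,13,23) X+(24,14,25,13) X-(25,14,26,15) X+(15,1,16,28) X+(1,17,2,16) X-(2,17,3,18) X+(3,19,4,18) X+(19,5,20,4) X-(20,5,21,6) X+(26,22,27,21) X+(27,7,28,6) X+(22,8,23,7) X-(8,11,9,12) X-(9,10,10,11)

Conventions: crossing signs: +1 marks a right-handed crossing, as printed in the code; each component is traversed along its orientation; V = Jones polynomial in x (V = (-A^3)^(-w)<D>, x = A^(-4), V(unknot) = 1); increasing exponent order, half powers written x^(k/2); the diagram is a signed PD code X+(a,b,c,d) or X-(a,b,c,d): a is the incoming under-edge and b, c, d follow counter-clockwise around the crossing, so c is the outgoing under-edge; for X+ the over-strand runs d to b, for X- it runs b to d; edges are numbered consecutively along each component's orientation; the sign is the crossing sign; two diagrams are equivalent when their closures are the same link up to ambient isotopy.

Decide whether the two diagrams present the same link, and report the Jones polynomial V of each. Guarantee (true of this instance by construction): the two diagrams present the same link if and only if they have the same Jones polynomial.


equivalent: yes
D1 (bracket -A^-10 + A^-6 - A^-2 + A^2 + A^10; 14 crossings at w = +6): V = x^2 + x^4 - x^5 + x^6 - x^7
D2 (bracket -A^-16 + A^-12 - A^-8 + A^-4 + A^4; 14 crossings at w = +4): V = x^2 + x^4 - x^5 + x^6 - x^7
key observation: all 2 diagrams share one V(x), hence one class


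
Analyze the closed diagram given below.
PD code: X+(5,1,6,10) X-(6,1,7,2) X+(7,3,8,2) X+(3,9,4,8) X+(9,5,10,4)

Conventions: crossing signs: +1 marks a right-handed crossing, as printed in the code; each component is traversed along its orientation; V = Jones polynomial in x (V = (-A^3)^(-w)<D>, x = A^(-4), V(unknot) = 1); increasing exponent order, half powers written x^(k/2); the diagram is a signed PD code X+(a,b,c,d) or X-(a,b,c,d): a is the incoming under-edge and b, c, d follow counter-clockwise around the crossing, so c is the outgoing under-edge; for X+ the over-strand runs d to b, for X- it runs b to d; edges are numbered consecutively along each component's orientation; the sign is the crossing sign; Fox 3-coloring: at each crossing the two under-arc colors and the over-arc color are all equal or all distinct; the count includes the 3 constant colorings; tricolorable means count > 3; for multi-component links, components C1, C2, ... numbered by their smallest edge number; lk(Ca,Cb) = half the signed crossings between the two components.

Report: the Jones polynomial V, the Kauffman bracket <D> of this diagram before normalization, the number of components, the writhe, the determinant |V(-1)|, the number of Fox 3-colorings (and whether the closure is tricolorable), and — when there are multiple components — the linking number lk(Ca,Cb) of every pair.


V = x + x^3 - x^4
<D> = A^-7 - A^-3 - A^5 (w = +3)
1 component over 5 crossings, w = +3
9 Fox colorings among 3^5, |V(-1)| = 3: tricolorable
why: det 3 = |V(-1)|; divisible by 3, so tricolorable


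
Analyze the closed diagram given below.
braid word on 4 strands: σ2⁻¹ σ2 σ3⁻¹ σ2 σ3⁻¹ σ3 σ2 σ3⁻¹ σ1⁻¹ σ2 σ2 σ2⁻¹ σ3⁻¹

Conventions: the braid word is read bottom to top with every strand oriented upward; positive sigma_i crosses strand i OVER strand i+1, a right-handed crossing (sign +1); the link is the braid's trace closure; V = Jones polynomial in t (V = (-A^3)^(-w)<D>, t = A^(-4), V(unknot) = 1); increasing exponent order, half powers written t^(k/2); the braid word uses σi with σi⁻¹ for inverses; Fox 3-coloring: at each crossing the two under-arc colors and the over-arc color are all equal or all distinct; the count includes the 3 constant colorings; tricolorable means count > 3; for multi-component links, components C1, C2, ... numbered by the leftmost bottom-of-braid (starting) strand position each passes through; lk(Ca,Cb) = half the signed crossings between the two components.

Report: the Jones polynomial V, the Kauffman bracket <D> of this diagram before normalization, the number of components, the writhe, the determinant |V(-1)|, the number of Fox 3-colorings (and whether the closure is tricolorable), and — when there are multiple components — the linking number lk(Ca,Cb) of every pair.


V = -t^-3 + 2t^-2 - 2t^-1 + 3 - 2t + 2t^2 - t^3
<D> = A^-15 - 2A^-11 + 2A^-7 - 3A^-3 + 2A - 2A^5 + A^9 (w = -1)
1 component over 13 crossings, w = -1
3 Fox colorings among 3^13, |V(-1)| = 13: not tricolorable
why: V is palindromic (span 6, det 13): t -> 1/t fixes it; necessary, not sufficient, for amphichirality


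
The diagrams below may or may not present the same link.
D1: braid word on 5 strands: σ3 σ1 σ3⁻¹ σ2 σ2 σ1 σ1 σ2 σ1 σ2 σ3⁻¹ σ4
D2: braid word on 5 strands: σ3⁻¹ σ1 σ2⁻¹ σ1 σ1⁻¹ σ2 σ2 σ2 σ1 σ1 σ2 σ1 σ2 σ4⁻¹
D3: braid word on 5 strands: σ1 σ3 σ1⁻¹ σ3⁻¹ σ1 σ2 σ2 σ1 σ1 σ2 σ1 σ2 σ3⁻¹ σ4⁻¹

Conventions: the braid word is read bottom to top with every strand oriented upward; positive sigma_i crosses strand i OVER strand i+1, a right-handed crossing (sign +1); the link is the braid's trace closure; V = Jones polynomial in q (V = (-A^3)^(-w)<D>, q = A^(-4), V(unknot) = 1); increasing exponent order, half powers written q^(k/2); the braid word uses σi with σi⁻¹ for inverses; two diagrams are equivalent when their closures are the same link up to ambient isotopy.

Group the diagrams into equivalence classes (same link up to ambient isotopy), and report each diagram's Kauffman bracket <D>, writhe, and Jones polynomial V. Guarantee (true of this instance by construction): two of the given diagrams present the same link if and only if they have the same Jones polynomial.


equivalence classes: {D1, D2, D3}
D1 (bracket -A^-8 + A^4 + A^12; 12 crossings at w = +8): V = q^3 + q^5 - q^8
V(D2) = q^3 + q^5 - q^8  (w +6, c 14, <D> = -A^-14 + A^-2 + A^6)
D3 (bracket -A^-14 + A^-2 + A^6; 14 crossings at w = +6): V = q^3 + q^5 - q^8
key observation: one V(q) for all 3 diagrams — one class (guaranteed)


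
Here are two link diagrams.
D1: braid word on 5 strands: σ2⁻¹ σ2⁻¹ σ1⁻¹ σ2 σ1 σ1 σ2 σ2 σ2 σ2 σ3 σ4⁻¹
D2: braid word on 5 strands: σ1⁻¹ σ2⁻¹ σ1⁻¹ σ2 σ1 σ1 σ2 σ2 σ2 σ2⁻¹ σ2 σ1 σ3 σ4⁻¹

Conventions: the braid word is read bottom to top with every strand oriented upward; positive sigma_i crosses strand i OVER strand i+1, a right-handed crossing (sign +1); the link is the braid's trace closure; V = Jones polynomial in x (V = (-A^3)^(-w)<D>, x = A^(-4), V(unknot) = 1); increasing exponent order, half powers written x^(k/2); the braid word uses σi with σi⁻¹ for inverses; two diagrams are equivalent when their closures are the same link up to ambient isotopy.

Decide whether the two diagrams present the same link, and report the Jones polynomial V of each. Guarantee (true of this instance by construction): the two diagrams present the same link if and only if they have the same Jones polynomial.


same link: yes
V(D1) = x - x^2 + 2x^3 - x^4 + x^5 - x^6  [12 crossings, <D> = -A^-12 + A^-8 - A^-4 + 2 - A^4 + A^8, w = +4]
V(D2) = x - x^2 + 2x^3 - x^4 + x^5 - x^6  [14 crossings, <D> = -A^-12 + A^-8 - A^-4 + 2 - A^4 + A^8, w = +4]
insight: D2 (14 crossings) and D1 (12) are Markov-related braid presentations


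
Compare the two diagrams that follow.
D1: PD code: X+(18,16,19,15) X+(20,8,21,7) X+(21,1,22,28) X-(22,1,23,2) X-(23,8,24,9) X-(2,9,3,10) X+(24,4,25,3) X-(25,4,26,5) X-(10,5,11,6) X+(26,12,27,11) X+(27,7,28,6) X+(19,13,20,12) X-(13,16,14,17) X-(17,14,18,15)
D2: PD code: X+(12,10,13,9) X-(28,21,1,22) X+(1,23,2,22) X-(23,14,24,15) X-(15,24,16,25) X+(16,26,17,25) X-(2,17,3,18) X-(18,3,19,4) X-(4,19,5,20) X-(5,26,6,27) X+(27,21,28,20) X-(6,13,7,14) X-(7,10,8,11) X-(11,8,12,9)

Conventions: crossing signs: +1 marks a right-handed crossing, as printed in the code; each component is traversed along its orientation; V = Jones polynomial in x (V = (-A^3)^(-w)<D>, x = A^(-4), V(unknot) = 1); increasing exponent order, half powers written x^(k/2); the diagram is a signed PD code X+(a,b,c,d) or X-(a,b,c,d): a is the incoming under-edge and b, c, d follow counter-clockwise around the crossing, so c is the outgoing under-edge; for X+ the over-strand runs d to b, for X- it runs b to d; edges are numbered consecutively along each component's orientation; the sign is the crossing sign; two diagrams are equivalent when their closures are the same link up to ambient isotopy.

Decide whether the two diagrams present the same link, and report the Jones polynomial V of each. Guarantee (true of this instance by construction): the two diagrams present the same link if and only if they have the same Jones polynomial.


same link: no
V(D1) = 1  [14 crossings, <D> = 1, w = 0]
V(D2) = -x^-6 + x^-5 - x^-4 + 2x^-3 - x^-2 + x^-1  [14 crossings, <D> = A^-14 - A^-10 + 2A^-6 - A^-2 + A^2 - A^6, w = -6]
insight: comparing 2 Jones polynomials yields 2 groups


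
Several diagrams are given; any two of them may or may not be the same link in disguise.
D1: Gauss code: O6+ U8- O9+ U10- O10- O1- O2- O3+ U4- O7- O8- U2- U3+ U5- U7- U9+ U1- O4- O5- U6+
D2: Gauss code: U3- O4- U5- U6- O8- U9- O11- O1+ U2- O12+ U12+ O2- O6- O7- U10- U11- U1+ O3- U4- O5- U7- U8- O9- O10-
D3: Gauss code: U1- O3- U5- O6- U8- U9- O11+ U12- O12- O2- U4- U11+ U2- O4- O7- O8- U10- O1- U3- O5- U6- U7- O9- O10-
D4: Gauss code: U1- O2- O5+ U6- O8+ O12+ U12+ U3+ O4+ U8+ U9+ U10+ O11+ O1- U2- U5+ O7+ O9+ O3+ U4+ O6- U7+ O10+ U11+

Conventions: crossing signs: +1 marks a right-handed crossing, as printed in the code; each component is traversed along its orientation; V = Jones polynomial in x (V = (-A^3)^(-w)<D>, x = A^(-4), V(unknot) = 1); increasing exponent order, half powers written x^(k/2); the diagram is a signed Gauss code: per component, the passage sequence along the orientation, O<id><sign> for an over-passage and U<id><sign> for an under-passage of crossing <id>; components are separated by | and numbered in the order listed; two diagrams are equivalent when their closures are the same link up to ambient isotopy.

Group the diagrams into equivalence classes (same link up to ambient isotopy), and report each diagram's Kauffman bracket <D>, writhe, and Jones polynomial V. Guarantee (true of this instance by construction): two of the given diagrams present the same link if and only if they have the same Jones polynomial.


equivalence classes: {D1} | {D2, D3} | {D4}
D1 (bracket A^-8 + 1 - A^4; 10 crossings at w = -4): V = -x^-4 + x^-3 + x^-1
D2 (bracket A^-12 + A^-4 - 1 + A^4 - A^8 + A^12 - A^16; 12 crossings at w = -8): V = -x^-10 + x^-9 - x^-8 + x^-7 - x^-6 + x^-5 + x^-3
V(D3) = -x^-10 + x^-9 - x^-8 + x^-7 - x^-6 + x^-5 + x^-3  (w -10, c 12, <D> = A^-18 + A^-10 - A^-6 + A^-2 - A^2 + A^6 - A^10)
V(D4) = x - x^2 + 2x^3 - x^4 + x^5 - x^6  (w +6, c 12, <D> = -A^-6 + A^-2 - A^2 + 2A^6 - A^10 + A^14)
key observation: comparing 4 Jones polynomials yields 3 groups


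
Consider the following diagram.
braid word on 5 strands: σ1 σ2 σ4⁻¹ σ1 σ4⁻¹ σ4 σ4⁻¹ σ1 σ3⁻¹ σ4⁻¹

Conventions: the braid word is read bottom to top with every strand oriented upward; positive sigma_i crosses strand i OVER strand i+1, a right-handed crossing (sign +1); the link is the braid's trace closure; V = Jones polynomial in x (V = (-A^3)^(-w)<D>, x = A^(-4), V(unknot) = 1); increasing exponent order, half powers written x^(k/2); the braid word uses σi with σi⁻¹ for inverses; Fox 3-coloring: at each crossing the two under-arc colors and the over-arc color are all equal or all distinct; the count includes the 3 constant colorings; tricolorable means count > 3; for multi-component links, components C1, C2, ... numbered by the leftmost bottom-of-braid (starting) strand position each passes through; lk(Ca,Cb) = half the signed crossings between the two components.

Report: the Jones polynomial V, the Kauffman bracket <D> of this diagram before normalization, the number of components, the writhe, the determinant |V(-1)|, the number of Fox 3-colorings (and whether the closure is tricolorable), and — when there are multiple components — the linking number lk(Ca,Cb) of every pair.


V(x) = -x^-3 + x^-2 - x^-1 + 3 - x + x^2 - x^3
bracket: -A^-12 + A^-8 - A^-4 + 3 - A^4 + A^8 - A^12, w = 0
1 component, writhe 0, over 10 crossings
det 9, colorings 27 of 3^10 — tricolorable
observation: free reduction leaves σ1 σ2 σ4⁻¹ σ1 σ4⁻¹ σ1 σ3⁻¹ σ4⁻¹ of the original 10 letters


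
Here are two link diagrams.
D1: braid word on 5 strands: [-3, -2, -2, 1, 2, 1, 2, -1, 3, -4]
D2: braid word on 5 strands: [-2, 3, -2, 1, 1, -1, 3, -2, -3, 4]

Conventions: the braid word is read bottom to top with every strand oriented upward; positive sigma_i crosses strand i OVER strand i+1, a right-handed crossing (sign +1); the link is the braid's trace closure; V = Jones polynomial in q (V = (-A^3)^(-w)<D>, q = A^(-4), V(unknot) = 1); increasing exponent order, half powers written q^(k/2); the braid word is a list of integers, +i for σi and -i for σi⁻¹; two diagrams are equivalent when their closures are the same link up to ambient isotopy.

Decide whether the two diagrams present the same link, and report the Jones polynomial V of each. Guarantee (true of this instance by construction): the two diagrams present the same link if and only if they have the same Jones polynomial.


equivalent: no
D1 (bracket A^-12 + A^-8 + A^-4 + 1; 10 crossings at w = 0): V = 1 + q + q^2 + q^3
V(D2) = q^-3 + q^-2 + q^-1 + 1  (w 0, c 10, <D> = 1 + A^4 + A^8 + A^12)
key observation: comparing 2 Jones polynomials yields 2 groups


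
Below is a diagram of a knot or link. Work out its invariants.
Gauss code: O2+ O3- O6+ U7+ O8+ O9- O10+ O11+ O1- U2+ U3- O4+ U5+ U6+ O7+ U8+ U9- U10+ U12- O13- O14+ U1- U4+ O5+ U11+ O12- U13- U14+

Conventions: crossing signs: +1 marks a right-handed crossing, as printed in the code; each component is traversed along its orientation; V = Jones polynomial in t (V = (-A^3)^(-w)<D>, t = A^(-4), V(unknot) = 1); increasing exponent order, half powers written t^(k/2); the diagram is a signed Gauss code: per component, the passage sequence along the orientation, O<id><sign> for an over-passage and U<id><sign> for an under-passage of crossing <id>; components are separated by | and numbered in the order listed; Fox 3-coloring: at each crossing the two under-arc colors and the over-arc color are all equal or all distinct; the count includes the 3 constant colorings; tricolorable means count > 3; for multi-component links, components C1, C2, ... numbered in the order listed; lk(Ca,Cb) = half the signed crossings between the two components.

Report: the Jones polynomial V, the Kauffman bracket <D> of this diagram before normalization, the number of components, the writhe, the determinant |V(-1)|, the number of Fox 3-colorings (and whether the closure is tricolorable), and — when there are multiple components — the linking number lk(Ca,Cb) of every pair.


V = t - t^2 + 2t^3 - t^4 + t^5 - t^6
<D> = -A^-12 + A^-8 - A^-4 + 2 - A^4 + A^8 (w = +4)
1 component over 14 crossings, w = +4
3 Fox colorings among 3^14, |V(-1)| = 7: not tricolorable
why: V spans 5 powers of t: at least 5 crossings in any diagram


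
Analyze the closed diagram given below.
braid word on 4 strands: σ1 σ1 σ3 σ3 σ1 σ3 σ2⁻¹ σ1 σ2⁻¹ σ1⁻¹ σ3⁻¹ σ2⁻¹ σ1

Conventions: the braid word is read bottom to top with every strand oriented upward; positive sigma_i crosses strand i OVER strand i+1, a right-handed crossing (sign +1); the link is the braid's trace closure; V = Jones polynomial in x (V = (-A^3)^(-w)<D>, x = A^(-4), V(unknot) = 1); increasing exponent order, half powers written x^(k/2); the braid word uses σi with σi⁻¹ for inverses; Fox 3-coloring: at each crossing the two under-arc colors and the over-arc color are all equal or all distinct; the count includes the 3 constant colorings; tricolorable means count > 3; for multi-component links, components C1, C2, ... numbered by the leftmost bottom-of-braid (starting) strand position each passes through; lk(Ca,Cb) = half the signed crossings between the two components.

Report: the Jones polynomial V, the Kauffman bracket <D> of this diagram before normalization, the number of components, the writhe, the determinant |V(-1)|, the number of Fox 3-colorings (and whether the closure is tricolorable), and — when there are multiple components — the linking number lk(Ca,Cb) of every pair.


Jones polynomial: V(x) = 1 - x + 3x^2 - 3x^3 + 3x^4 - 4x^5 + 3x^6 - 2x^7 + x^8
<D> = -A^-23 + 2A^-19 - 3A^-15 + 4A^-11 - 3A^-7 + 3A^-3 - 3A + A^5 - A^9; writhe +3
components 1, writhe +3 (13 crossings)
3-colorings: 9 of 3^13, det 21 — tricolorable
note: w = +3 (over 13 crossings) is diagram-only; (-A^3)^(-3) removes it from V


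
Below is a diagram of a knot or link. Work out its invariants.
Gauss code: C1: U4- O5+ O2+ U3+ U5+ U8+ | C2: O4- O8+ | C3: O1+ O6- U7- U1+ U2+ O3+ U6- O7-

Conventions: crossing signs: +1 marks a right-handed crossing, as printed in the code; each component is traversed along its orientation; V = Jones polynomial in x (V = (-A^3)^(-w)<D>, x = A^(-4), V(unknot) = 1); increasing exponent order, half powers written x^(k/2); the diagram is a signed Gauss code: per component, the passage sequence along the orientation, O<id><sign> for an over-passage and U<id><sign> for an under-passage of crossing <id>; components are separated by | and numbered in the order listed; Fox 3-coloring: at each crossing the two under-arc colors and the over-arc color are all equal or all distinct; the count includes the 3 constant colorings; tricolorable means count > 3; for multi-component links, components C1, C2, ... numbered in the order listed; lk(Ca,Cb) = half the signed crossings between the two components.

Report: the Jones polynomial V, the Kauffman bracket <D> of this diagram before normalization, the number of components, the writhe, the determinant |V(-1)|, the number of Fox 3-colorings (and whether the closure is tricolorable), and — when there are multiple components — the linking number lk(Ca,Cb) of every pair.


Jones polynomial: V(x) = 1 + x + x^2 + x^3
<D> = A^-6 + A^-2 + A^2 + A^6; writhe +2
components 3, writhe +2 (8 crossings)
linking number lk(C1,C2) = 0
lk(C1,C3): +1
lk(C2,C3) = 0
3-colorings: 9 of 3^9, det 0 — tricolorable
note: |V(-1)| = 0: so tricolorable, since 3 divides 0


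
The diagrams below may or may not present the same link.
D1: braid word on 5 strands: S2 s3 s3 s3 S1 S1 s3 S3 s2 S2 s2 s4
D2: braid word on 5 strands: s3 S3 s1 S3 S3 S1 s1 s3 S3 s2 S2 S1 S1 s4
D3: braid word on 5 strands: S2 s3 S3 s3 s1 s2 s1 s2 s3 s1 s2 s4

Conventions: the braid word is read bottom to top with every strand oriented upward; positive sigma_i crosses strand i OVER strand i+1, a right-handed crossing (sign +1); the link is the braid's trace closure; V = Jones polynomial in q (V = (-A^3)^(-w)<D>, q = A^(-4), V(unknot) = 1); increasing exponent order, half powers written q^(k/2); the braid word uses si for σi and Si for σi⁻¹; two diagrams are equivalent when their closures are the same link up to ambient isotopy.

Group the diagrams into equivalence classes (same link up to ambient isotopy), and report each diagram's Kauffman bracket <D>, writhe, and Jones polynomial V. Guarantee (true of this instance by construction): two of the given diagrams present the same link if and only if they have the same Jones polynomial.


classes: {D1} | {D2} | {D3}
V(D1) = q^-2 + q^-1 + 2 + q - q^4  [12 crossings, <D> = -A^-10 + A^2 + 2A^6 + A^10 + A^14, w = +2]
V(D2) = q^-3 + q^-2 + q^-1 + 1  [14 crossings, <D> = A^-6 + A^-2 + A^2 + A^6, w = -2]
V(D3) = q^2 + 2q^4 - q^5 + 2q^6 - q^7 + q^8  (w +8, c 12, <D> = A^-8 - A^-4 + 2 - A^4 + 2A^8 + A^16)
insight: 3 values of V(q) split the 3 diagrams


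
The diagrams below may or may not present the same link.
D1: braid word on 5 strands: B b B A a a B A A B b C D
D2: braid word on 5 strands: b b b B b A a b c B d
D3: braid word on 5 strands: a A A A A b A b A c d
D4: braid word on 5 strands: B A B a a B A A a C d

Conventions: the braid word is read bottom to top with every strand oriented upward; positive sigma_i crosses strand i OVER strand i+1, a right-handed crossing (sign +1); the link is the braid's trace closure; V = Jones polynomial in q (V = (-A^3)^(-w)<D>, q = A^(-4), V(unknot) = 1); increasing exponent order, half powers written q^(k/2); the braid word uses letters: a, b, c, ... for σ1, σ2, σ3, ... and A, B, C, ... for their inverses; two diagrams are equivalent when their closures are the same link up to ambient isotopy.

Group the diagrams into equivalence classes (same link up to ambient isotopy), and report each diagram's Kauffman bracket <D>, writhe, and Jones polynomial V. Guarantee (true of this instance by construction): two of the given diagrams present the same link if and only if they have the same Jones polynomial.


equivalence classes: {D1, D4} | {D2} | {D3}
D1 (bracket A^-13 - A^-9 + A^-5 + A^3; 13 crossings at w = -5): V = -q^(-9/2) - q^(-5/2) + q^(-3/2) - q^(-1/2)
V(D2) = -q^(1/2) - q^(3/2) - q^(5/2) + q^(9/2)  (w +5, c 11, <D> = -A^-3 + A^5 + A^9 + A^13)
D3 (bracket A^-5 - A^-1 + 2A^3 - 2A^7 + 3A^11 - 2A^15 + 2A^19 - A^23; 11 crossings at w = -1): V = q^(-13/2) - 2q^(-11/2) + 2q^(-9/2) - 3q^(-7/2) + 2q^(-5/2) - 2q^(-3/2) + q^(-1/2) - q^(1/2)
D4 (bracket A^-7 - A^-3 + A + A^9; 11 crossings at w = -3): V = -q^(-9/2) - q^(-5/2) + q^(-3/2) - q^(-1/2)
observation: V(q) takes 3 values over 4 diagrams, fixing the grouping


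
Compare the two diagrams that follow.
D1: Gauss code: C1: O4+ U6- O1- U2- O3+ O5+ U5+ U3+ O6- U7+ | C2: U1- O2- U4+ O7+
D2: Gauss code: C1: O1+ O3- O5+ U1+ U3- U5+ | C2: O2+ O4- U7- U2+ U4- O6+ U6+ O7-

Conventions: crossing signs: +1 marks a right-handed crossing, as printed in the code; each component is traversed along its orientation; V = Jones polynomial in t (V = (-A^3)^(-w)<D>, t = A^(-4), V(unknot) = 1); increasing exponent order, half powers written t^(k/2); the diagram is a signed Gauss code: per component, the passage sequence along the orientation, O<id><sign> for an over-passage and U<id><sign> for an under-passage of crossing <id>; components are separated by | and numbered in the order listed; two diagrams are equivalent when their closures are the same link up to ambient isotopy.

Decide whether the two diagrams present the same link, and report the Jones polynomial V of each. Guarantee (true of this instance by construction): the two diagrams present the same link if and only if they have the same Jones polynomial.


same link: no
V(D1) = t^(-7/2) - 2t^(-5/2) + t^(-3/2) - 2t^(-1/2) + t^(1/2) - t^(3/2)  [7 crossings, <D> = A^-3 - A + 2A^5 - A^9 + 2A^13 - A^17, w = +1]
V(D2) = -t^(-1/2) - t^(1/2)  (w +1, c 7, <D> = A + A^5)
note: 2 values of V(t) split the 2 diagrams


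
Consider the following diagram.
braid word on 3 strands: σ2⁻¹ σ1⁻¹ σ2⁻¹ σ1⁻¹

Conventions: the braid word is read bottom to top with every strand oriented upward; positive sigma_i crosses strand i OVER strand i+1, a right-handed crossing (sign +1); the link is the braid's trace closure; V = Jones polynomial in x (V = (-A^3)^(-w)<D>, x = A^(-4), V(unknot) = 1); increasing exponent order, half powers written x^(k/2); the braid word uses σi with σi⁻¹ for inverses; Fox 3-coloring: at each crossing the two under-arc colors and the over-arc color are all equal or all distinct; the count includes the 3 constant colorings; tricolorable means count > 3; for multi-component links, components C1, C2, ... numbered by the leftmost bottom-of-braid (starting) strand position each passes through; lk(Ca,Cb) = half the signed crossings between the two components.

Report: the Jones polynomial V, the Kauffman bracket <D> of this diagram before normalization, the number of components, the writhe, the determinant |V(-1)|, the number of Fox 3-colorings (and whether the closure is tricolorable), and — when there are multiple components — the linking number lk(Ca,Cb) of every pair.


V(x) = -x^-4 + x^-3 + x^-1
bracket: A^-8 + 1 - A^4, w = -4
1 component, writhe -4, over 4 crossings
det 3, colorings 9 of 3^4 — tricolorable
observation: |V(-1)| = 3: so tricolorable, since 3 divides 3


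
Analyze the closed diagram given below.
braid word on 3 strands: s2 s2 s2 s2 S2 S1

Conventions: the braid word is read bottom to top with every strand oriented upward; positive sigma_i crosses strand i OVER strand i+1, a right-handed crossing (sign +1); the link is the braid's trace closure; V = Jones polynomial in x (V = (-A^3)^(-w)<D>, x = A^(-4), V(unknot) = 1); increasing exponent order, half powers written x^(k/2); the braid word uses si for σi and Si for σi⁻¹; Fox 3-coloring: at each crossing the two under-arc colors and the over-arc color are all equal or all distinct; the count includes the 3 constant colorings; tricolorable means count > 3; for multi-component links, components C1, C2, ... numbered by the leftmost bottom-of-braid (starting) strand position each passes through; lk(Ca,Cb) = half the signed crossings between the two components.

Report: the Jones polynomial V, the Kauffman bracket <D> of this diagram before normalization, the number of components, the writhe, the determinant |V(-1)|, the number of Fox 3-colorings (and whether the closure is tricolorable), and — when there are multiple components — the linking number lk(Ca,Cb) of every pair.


V(x) = x + x^3 - x^4
bracket: -A^-10 + A^-6 + A^2, w = +2
1 component, writhe +2, over 6 crossings
det 3, colorings 9 of 3^6 — tricolorable
observation: w = +2 (over 6 crossings) is diagram-only; (-A^3)^(-2) removes it from V


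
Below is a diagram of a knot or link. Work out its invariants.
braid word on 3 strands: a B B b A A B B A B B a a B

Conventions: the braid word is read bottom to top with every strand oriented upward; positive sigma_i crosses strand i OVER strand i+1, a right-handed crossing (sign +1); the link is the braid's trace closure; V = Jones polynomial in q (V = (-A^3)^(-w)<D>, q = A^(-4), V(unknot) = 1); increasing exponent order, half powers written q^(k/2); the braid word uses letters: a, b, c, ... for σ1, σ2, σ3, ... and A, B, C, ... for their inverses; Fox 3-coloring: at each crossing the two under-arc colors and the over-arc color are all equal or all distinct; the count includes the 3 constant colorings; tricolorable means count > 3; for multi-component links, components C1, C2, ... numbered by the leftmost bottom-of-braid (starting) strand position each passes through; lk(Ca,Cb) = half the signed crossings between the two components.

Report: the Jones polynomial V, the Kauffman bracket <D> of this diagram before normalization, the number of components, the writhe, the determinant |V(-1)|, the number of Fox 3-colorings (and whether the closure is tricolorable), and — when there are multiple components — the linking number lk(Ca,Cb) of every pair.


Jones polynomial: V(q) = q^-8 - 2q^-7 + q^-6 - 2q^-5 + 2q^-4 + q^-2
<D> = A^-10 + 2A^-2 - 2A^2 + A^6 - 2A^10 + A^14; writhe -6
components 1, writhe -6 (14 crossings)
3-colorings: 27 of 3^14, det 9 — tricolorable
note: det 9 = |V(-1)|; divisible by 3, so tricolorable


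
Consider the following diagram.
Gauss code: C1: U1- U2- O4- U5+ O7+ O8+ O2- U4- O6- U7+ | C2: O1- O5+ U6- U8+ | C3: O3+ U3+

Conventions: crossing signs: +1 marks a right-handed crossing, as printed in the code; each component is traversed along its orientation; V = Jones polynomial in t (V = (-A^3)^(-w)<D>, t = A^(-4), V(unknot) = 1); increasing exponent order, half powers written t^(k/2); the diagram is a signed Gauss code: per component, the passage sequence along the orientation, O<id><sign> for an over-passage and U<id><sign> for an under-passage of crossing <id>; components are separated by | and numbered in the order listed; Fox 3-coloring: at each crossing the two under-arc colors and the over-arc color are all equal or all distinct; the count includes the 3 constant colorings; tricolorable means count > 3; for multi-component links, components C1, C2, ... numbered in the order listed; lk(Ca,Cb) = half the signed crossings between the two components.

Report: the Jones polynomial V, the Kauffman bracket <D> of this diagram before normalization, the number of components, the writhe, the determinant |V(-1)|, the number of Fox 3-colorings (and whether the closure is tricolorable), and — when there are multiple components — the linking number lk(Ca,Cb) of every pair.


Jones polynomial: V(t) = -t^-4 + t^-3 + t^-2 + t^-1 + 1 + t^2
<D> = A^-8 + 1 + A^4 + A^8 + A^12 - A^16; writhe 0
components 3, writhe 0 (8 crossings)
linking number lk(C1,C2) = 0
lk(C1,C3): 0
lk(C2,C3) = 0
3-colorings: 9 of 3^8, det 0 — tricolorable
note: the 3 component pairs carry total linking 0


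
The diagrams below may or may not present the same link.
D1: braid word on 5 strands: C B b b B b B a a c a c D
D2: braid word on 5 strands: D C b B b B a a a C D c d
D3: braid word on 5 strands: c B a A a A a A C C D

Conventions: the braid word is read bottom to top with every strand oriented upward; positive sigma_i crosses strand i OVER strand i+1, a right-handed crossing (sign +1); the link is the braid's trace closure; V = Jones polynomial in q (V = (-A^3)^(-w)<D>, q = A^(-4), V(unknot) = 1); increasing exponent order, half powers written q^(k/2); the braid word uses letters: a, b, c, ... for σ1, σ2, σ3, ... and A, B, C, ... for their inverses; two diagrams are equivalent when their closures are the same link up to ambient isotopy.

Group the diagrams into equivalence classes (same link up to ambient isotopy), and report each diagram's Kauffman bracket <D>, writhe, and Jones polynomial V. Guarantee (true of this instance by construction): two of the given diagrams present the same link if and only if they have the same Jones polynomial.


equivalence classes: {D1, D2} | {D3}
D1 (bracket -A^-9 + A^-1 + A^3 + A^7; 13 crossings at w = +3): V = -q^(1/2) - q^(3/2) - q^(5/2) + q^(9/2)
V(D2) = -q^(1/2) - q^(3/2) - q^(5/2) + q^(9/2)  (w +1, c 13, <D> = -A^-15 + A^-7 + A^-3 + A)
V(D3) = -q^(-1/2) - q^(1/2)  (w -3, c 11, <D> = A^-11 + A^-7)
observation: 2 classes among 3 diagrams; unequal V(q) rules out equality
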